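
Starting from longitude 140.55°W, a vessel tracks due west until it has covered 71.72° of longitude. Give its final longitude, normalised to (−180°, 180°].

147.73°E

Start at -140.55°; shift −71.72° → -212.27°.
-212.27° lies outside (−180°, 180°]; add 360° → +147.73°.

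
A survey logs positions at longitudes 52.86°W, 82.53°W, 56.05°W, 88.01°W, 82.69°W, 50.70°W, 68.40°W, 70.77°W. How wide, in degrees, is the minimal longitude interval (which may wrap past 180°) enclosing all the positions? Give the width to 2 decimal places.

Sort the longitudes: -88.01°, -82.69°, -82.53°, -70.77°, -68.40°, -56.05°, -52.86°, -50.70°.
Eastward gaps between consecutive values (wrapping around): 5.32°, 0.16°, 11.76°, 2.37°, 12.35°, 3.19°, 2.16°, 322.69°.
Largest gap = 322.69° ⇒ minimal covering band is its complement: 360° − 322.69° = 37.31°.
Band runs from -88.01° eastward to -50.70°.

37.31°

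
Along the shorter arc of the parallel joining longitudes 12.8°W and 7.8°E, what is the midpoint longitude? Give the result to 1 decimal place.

Signed shortest Δλ from -12.8° to +7.8° is +20.6°.
Midpoint longitude = -12.8° + (+20.6°)/2 = -12.8° + 10.3° = -2.5°.

2.5°W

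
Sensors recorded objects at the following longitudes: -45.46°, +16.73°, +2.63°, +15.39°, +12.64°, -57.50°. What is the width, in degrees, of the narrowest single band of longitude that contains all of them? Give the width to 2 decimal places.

Sort the longitudes: -57.50°, -45.46°, +2.63°, +12.64°, +15.39°, +16.73°.
Eastward gaps between consecutive values (wrapping around): 12.04°, 48.09°, 10.01°, 2.75°, 1.34°, 285.77°.
Largest gap = 285.77° ⇒ minimal covering band is its complement: 360° − 285.77° = 74.23°.
Band runs from -57.50° eastward to +16.73°.

74.23°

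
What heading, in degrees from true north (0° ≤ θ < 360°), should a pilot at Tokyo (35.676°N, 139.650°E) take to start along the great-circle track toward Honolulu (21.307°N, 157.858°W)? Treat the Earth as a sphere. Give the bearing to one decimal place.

Δλ = -157.858 − 139.650 = -297.508°; wrapped into (−180°, 180°]: 62.492°.
θ = atan2( sin Δλ · cos φ₂ , cos φ₁ · sin φ₂ − sin φ₁ · cos φ₂ · cos Δλ )
  = atan2(0.82632, 0.04422) = 86.937° → normalised to [0°, 360°): 86.937°.

86.9°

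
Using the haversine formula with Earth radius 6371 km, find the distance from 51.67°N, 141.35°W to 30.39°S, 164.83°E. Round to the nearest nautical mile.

5683 nmi

Δλ = 164.83 − -141.35 = 306.18°; wrapped into (−180°, 180°]: -53.82°.
Δφ = -30.39 − 51.67 = -82.06°.
a = sin²(Δφ/2) + cos φ₁ · cos φ₂ · sin²(Δλ/2) = 0.540516.
c = 2·atan2(√a, √(1−a)) = 1.65192 rad → d = 6371·c ≈ 10524.36 km ≈ 5682.70 nmi.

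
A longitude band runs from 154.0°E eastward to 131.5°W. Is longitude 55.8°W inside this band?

No

Band width going east from +154.0° to -131.5°: ((-131.5 − 154.0) mod 360) = 74.5°.
Offset of -55.8° east of the west edge: ((-55.8 − 154.0) mod 360) = 150.2°.
150.2° > 74.5° ⇒ outside.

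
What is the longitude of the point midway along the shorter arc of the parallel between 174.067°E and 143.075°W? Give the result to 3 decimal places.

Signed shortest Δλ from +174.067° to -143.075° is +42.858°.
Midpoint longitude = +174.067° + (+42.858°)/2 = +174.067° + 21.429° = +195.496°.
Normalise into (−180°, 180°]: -164.504°.
(The naïve average (+174.067 + -143.075)/2 = 15.496° is on the wrong side of the globe.)

164.504°W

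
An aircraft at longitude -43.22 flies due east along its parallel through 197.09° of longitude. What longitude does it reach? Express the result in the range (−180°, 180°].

+153.87°

Start at -43.22°; shift +197.09° → +153.87°.
+153.87° already lies in (−180°, 180°].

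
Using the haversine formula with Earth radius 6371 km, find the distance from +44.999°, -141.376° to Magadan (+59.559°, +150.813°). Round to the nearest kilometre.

4653 km

Δλ = 150.813 − -141.376 = 292.189°; wrapped into (−180°, 180°]: -67.811°.
Δφ = 59.559 − 44.999 = 14.560°.
a = sin²(Δφ/2) + cos φ₁ · cos φ₂ · sin²(Δλ/2) = 0.127538.
c = 2·atan2(√a, √(1−a)) = 0.73037 rad → d = 6371·c ≈ 4653.21 km.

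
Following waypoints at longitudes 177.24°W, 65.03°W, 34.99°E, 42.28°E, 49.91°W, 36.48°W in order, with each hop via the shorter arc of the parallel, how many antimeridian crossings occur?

Leg 1: -177.24° → -65.03°, shortest Δλ = 112.21° (east) — does not cross 180°.
Leg 2: -65.03° → +34.99°, shortest Δλ = 100.02° (east) — does not cross 180°.
Leg 3: +34.99° → +42.28°, shortest Δλ = 7.29° (east) — does not cross 180°.
Leg 4: +42.28° → -49.91°, shortest Δλ = -92.19° (west) — does not cross 180°.
Leg 5: -49.91° → -36.48°, shortest Δλ = 13.43° (east) — does not cross 180°.
Total crossings: 0.

0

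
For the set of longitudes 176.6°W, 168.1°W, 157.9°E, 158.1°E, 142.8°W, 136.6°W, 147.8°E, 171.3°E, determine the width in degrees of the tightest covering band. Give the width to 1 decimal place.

75.6°

Sort the longitudes: -176.6°, -168.1°, -142.8°, -136.6°, +147.8°, +157.9°, +158.1°, +171.3°.
Eastward gaps between consecutive values (wrapping around): 8.5°, 25.3°, 6.2°, 284.4°, 10.1°, 0.2°, 13.2°, 12.1°.
Largest gap = 284.4° ⇒ minimal covering band is its complement: 360° − 284.4° = 75.6°.
Band runs from +147.8° eastward to -136.6°, crossing the antimeridian.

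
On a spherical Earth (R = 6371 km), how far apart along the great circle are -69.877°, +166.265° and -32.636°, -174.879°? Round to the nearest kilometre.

Δλ = -174.879 − 166.265 = -341.144°; wrapped into (−180°, 180°]: 18.856°.
Δφ = -32.636 − -69.877 = 37.241°.
a = sin²(Δφ/2) + cos φ₁ · cos φ₂ · sin²(Δλ/2) = 0.109725.
c = 2·atan2(√a, √(1−a)) = 0.67525 rad → d = 6371·c ≈ 4302.03 km.

4302 km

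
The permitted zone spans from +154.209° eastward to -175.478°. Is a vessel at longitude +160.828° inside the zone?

Band width going east from +154.209° to -175.478°: ((-175.478 − 154.209) mod 360) = 30.313°.
Offset of +160.828° east of the west edge: ((160.828 − 154.209) mod 360) = 6.619°.
6.619° ≤ 30.313° ⇒ inside.

Yes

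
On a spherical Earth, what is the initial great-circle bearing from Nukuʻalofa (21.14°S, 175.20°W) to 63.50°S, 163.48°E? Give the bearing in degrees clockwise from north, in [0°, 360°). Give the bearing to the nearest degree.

Δλ = 163.48 − -175.20 = 338.68°; wrapped into (−180°, 180°]: -21.32°.
θ = atan2( sin Δλ · cos φ₂ , cos φ₁ · sin φ₂ − sin φ₁ · cos φ₂ · cos Δλ )
  = atan2(-0.16223, -0.68480) = -166.672° → normalised to [0°, 360°): 193.328°.

193°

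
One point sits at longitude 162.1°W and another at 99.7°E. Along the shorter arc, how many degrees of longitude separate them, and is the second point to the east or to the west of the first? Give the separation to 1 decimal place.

98.2° west

Raw difference: 99.7 − -162.1 = 261.8°.
Normalise into (−180°, 180°]: 261.8° − 360° = -98.2°.
Negative ⇒ the second point lies to the west; separation 98.2°.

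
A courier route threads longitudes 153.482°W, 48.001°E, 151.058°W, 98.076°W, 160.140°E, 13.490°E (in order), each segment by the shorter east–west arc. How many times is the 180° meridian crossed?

3

Leg 1: -153.482° → +48.001°, shortest Δλ = -158.517° (west) — crosses 180°.
Leg 2: +48.001° → -151.058°, shortest Δλ = 160.941° (east) — crosses 180°.
Leg 3: -151.058° → -98.076°, shortest Δλ = 52.982° (east) — does not cross 180°.
Leg 4: -98.076° → +160.140°, shortest Δλ = -101.784° (west) — crosses 180°.
Leg 5: +160.140° → +13.490°, shortest Δλ = -146.65° (west) — does not cross 180°.
Total crossings: 3.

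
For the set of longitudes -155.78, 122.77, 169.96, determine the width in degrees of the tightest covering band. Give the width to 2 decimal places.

Sort the longitudes: -155.78°, +122.77°, +169.96°.
Eastward gaps between consecutive values (wrapping around): 278.55°, 47.19°, 34.26°.
Largest gap = 278.55° ⇒ minimal covering band is its complement: 360° − 278.55° = 81.45°.
Band runs from +122.77° eastward to -155.78°, crossing the antimeridian.

81.45°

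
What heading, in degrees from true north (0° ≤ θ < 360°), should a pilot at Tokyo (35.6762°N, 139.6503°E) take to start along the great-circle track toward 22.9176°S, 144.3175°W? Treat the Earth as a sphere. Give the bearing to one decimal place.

116.5°

Δλ = -144.3175 − 139.6503 = -283.9678°; wrapped into (−180°, 180°]: 76.0322°.
θ = atan2( sin Δλ · cos φ₂ , cos φ₁ · sin φ₂ − sin φ₁ · cos φ₂ · cos Δλ )
  = atan2(0.89383, -0.44599) = 116.517° → normalised to [0°, 360°): 116.517°.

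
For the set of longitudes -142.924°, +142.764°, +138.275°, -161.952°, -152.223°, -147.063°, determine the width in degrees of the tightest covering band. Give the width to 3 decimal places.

78.801°

Sort the longitudes: -161.952°, -152.223°, -147.063°, -142.924°, +138.275°, +142.764°.
Eastward gaps between consecutive values (wrapping around): 9.729°, 5.160°, 4.139°, 281.199°, 4.489°, 55.284°.
Largest gap = 281.199° ⇒ minimal covering band is its complement: 360° − 281.199° = 78.801°.
Band runs from +138.275° eastward to -142.924°, crossing the antimeridian.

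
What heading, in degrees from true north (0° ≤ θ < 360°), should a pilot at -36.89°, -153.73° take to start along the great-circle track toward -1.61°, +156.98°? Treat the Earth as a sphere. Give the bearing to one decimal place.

Δλ = 156.98 − -153.73 = 310.71°; wrapped into (−180°, 180°]: -49.29°.
θ = atan2( sin Δλ · cos φ₂ , cos φ₁ · sin φ₂ − sin φ₁ · cos φ₂ · cos Δλ )
  = atan2(-0.75772, 0.36890) = -64.041° → normalised to [0°, 360°): 295.959°.

296.0°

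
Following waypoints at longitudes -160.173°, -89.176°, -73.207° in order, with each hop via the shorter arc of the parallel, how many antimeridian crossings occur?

Leg 1: -160.173° → -89.176°, shortest Δλ = 70.997° (east) — does not cross 180°.
Leg 2: -89.176° → -73.207°, shortest Δλ = 15.969° (east) — does not cross 180°.
Total crossings: 0.

0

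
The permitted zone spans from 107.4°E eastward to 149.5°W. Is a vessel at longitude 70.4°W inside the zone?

Band width going east from +107.4° to -149.5°: ((-149.5 − 107.4) mod 360) = 103.1°.
Offset of -70.4° east of the west edge: ((-70.4 − 107.4) mod 360) = 182.2°.
182.2° > 103.1° ⇒ outside.

No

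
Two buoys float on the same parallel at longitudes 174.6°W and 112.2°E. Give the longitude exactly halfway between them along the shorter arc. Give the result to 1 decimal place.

Signed shortest Δλ from -174.6° to +112.2° is -73.2°.
Midpoint longitude = -174.6° + (-73.2°)/2 = -174.6° − 36.6° = -211.2°.
Normalise into (−180°, 180°]: +148.8°.
(The naïve average (-174.6 + +112.2)/2 = -31.2° is on the wrong side of the globe.)

148.8°E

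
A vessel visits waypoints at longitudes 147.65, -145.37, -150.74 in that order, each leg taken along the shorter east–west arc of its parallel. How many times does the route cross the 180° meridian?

Leg 1: +147.65° → -145.37°, shortest Δλ = 66.98° (east) — crosses 180°.
Leg 2: -145.37° → -150.74°, shortest Δλ = -5.37° (west) — does not cross 180°.
Total crossings: 1.

1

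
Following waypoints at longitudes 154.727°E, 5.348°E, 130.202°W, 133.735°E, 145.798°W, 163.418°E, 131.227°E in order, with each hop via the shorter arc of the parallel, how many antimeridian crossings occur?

Leg 1: +154.727° → +5.348°, shortest Δλ = -149.379° (west) — does not cross 180°.
Leg 2: +5.348° → -130.202°, shortest Δλ = -135.55° (west) — does not cross 180°.
Leg 3: -130.202° → +133.735°, shortest Δλ = -96.063° (west) — crosses 180°.
Leg 4: +133.735° → -145.798°, shortest Δλ = 80.467° (east) — crosses 180°.
Leg 5: -145.798° → +163.418°, shortest Δλ = -50.784° (west) — crosses 180°.
Leg 6: +163.418° → +131.227°, shortest Δλ = -32.191° (west) — does not cross 180°.
Total crossings: 3.

3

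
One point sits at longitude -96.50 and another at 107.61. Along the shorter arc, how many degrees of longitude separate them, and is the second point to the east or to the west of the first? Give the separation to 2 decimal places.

155.89° west

Raw difference: 107.61 − -96.50 = 204.11°.
Normalise into (−180°, 180°]: 204.11° − 360° = -155.89°.
Negative ⇒ the second point lies to the west; separation 155.89°.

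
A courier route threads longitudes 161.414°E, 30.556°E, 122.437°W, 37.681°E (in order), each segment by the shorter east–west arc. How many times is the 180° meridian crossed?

Leg 1: +161.414° → +30.556°, shortest Δλ = -130.858° (west) — does not cross 180°.
Leg 2: +30.556° → -122.437°, shortest Δλ = -152.993° (west) — does not cross 180°.
Leg 3: -122.437° → +37.681°, shortest Δλ = 160.118° (east) — does not cross 180°.
Total crossings: 0.

0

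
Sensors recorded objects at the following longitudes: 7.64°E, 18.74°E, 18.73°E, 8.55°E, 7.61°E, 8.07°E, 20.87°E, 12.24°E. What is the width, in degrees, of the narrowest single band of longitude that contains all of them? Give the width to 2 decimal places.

13.26°

Sort the longitudes: +7.61°, +7.64°, +8.07°, +8.55°, +12.24°, +18.73°, +18.74°, +20.87°.
Eastward gaps between consecutive values (wrapping around): 0.03°, 0.43°, 0.48°, 3.69°, 6.49°, 0.01°, 2.13°, 346.74°.
Largest gap = 346.74° ⇒ minimal covering band is its complement: 360° − 346.74° = 13.26°.
Band runs from +7.61° eastward to +20.87°.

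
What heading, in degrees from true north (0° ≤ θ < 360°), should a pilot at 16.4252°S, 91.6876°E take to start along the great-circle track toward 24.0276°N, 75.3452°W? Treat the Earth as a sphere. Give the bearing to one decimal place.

304.1°

Δλ = -75.3452 − 91.6876 = -167.0328°.
θ = atan2( sin Δλ · cos φ₂ , cos φ₁ · sin φ₂ − sin φ₁ · cos φ₂ · cos Δλ )
  = atan2(-0.20495, 0.13888) = -55.876° → normalised to [0°, 360°): 304.124°.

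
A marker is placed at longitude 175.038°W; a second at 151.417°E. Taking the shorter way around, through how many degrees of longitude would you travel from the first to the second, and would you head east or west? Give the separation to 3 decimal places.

Raw difference: 151.417 − -175.038 = 326.455°.
Normalise into (−180°, 180°]: 326.455° − 360° = -33.545°.
Negative ⇒ the second point lies to the west; separation 33.545°.

33.545° west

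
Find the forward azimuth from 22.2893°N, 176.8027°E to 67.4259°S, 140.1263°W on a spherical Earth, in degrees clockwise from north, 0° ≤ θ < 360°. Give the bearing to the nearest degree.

165°

Δλ = -140.1263 − 176.8027 = -316.9290°; wrapped into (−180°, 180°]: 43.0710°.
θ = atan2( sin Δλ · cos φ₂ , cos φ₁ · sin φ₂ − sin φ₁ · cos φ₂ · cos Δλ )
  = atan2(0.26215, -0.96075) = 164.738° → normalised to [0°, 360°): 164.738°.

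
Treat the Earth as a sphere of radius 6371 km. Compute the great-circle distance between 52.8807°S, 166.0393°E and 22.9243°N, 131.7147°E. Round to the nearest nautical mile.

Δλ = 131.7147 − 166.0393 = -34.3246°.
Δφ = 22.9243 − -52.8807 = 75.8050°.
a = sin²(Δφ/2) + cos φ₁ · cos φ₂ · sin²(Δλ/2) = 0.425784.
c = 2·atan2(√a, √(1−a)) = 1.42181 rad → d = 6371·c ≈ 9058.38 km ≈ 4891.13 nmi.

4891 nmi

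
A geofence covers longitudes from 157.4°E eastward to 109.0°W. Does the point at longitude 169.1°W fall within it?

Band width going east from +157.4° to -109.0°: ((-109.0 − 157.4) mod 360) = 93.6°.
Offset of -169.1° east of the west edge: ((-169.1 − 157.4) mod 360) = 33.5°.
33.5° ≤ 93.6° ⇒ inside.

Yes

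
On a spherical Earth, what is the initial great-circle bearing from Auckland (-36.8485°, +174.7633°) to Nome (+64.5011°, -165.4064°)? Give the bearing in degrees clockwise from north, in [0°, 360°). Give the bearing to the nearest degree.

Δλ = -165.4064 − 174.7633 = -340.1697°; wrapped into (−180°, 180°]: 19.8303°.
θ = atan2( sin Δλ · cos φ₂ , cos φ₁ · sin φ₂ − sin φ₁ · cos φ₂ · cos Δλ )
  = atan2(0.14604, 0.96514) = 8.604° → normalised to [0°, 360°): 8.604°.

9°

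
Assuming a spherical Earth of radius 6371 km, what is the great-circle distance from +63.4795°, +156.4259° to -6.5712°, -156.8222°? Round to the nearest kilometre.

8715 km

Δλ = -156.8222 − 156.4259 = -313.2481°; wrapped into (−180°, 180°]: 46.7519°.
Δφ = -6.5712 − 63.4795 = -70.0507°.
a = sin²(Δφ/2) + cos φ₁ · cos φ₂ · sin²(Δλ/2) = 0.399235.
c = 2·atan2(√a, √(1−a)) = 1.36788 rad → d = 6371·c ≈ 8714.74 km.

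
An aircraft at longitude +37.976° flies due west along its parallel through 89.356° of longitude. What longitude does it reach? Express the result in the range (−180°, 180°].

Start at +37.976°; shift −89.356° → -51.380°.
-51.380° already lies in (−180°, 180°].

-51.380°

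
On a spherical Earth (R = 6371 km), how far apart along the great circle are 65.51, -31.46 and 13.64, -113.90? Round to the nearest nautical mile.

4472 nmi

Δλ = -113.90 − -31.46 = -82.44°.
Δφ = 13.64 − 65.51 = -51.87°.
a = sin²(Δφ/2) + cos φ₁ · cos φ₂ · sin²(Δλ/2) = 0.366198.
c = 2·atan2(√a, √(1−a)) = 1.29989 rad → d = 6371·c ≈ 8281.60 km ≈ 4471.71 nmi.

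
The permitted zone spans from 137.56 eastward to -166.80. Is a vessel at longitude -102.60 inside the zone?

No

Band width going east from +137.56° to -166.80°: ((-166.80 − 137.56) mod 360) = 55.64°.
Offset of -102.60° east of the west edge: ((-102.60 − 137.56) mod 360) = 119.84°.
119.84° > 55.64° ⇒ outside.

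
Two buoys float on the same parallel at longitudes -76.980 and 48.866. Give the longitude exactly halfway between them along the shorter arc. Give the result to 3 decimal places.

-14.057°

Signed shortest Δλ from -76.980° to +48.866° is +125.846°.
Midpoint longitude = -76.980° + (+125.846°)/2 = -76.980° + 62.923° = -14.057°.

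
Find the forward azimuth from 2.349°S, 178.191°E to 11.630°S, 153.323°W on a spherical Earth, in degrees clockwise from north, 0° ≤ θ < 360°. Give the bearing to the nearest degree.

Δλ = -153.323 − 178.191 = -331.514°; wrapped into (−180°, 180°]: 28.486°.
θ = atan2( sin Δλ · cos φ₂ , cos φ₁ · sin φ₂ − sin φ₁ · cos φ₂ · cos Δλ )
  = atan2(0.46715, -0.16614) = 109.577° → normalised to [0°, 360°): 109.577°.

110°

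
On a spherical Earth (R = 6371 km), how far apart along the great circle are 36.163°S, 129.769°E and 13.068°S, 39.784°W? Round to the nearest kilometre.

Δλ = -39.784 − 129.769 = -169.553°.
Δφ = -13.068 − -36.163 = 23.095°.
a = sin²(Δφ/2) + cos φ₁ · cos φ₂ · sin²(Δλ/2) = 0.819987.
c = 2·atan2(√a, √(1−a)) = 2.26526 rad → d = 6371·c ≈ 14431.98 km.

14432 km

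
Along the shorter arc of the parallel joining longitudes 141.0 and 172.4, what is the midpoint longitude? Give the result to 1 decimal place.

Signed shortest Δλ from +141.0° to +172.4° is +31.4°.
Midpoint longitude = +141.0° + (+31.4°)/2 = +141.0° + 15.7° = +156.7°.

+156.7°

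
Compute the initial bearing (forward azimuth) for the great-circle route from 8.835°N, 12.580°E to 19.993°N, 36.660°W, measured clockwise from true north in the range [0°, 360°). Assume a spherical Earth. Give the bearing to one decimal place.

288.9°

Δλ = -36.660 − 12.580 = -49.240°.
θ = atan2( sin Δλ · cos φ₂ , cos φ₁ · sin φ₂ − sin φ₁ · cos φ₂ · cos Δλ )
  = atan2(-0.71180, 0.24361) = -71.106° → normalised to [0°, 360°): 288.894°.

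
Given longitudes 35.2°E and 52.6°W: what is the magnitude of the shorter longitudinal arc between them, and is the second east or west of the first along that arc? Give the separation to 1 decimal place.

87.8° west

Raw difference: -52.6 − 35.2 = -87.8°.
Normalise into (−180°, 180°]: -87.8° stays -87.8°.
Negative ⇒ the second point lies to the west; separation 87.8°.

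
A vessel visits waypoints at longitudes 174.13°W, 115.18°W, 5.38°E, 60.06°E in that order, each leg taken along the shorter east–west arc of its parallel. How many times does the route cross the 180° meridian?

0

Leg 1: -174.13° → -115.18°, shortest Δλ = 58.95° (east) — does not cross 180°.
Leg 2: -115.18° → +5.38°, shortest Δλ = 120.56° (east) — does not cross 180°.
Leg 3: +5.38° → +60.06°, shortest Δλ = 54.68° (east) — does not cross 180°.
Total crossings: 0.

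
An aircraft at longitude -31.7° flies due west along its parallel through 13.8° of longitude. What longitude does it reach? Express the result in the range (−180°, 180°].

Start at -31.7°; shift −13.8° → -45.5°.
-45.5° already lies in (−180°, 180°].

-45.5°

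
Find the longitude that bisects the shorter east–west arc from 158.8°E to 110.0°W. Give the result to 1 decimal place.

155.6°W

Signed shortest Δλ from +158.8° to -110.0° is +91.2°.
Midpoint longitude = +158.8° + (+91.2°)/2 = +158.8° + 45.6° = +204.4°.
Normalise into (−180°, 180°]: -155.6°.
(The naïve average (+158.8 + -110.0)/2 = 24.4° is on the wrong side of the globe.)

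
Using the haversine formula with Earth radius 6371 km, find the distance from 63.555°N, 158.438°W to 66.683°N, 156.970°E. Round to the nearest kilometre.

Δλ = 156.970 − -158.438 = 315.408°; wrapped into (−180°, 180°]: -44.592°.
Δφ = 66.683 − 63.555 = 3.128°.
a = sin²(Δφ/2) + cos φ₁ · cos φ₂ · sin²(Δλ/2) = 0.026117.
c = 2·atan2(√a, √(1−a)) = 0.32464 rad → d = 6371·c ≈ 2068.29 km.

2068 km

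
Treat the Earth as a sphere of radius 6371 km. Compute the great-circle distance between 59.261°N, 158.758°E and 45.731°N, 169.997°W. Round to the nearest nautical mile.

1381 nmi

Δλ = -169.997 − 158.758 = -328.755°; wrapped into (−180°, 180°]: 31.245°.
Δφ = 45.731 − 59.261 = -13.530°.
a = sin²(Δφ/2) + cos φ₁ · cos φ₂ · sin²(Δλ/2) = 0.039751.
c = 2·atan2(√a, √(1−a)) = 0.40144 rad → d = 6371·c ≈ 2557.58 km ≈ 1380.98 nmi.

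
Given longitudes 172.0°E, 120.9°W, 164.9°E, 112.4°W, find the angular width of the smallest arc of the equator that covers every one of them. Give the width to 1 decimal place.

82.7°

Sort the longitudes: -120.9°, -112.4°, +164.9°, +172.0°.
Eastward gaps between consecutive values (wrapping around): 8.5°, 277.3°, 7.1°, 67.1°.
Largest gap = 277.3° ⇒ minimal covering band is its complement: 360° − 277.3° = 82.7°.
Band runs from +164.9° eastward to -112.4°, crossing the antimeridian.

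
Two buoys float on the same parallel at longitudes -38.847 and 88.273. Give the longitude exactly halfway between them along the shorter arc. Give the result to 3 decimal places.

Signed shortest Δλ from -38.847° to +88.273° is +127.120°.
Midpoint longitude = -38.847° + (+127.120°)/2 = -38.847° + 63.560° = +24.713°.

+24.713°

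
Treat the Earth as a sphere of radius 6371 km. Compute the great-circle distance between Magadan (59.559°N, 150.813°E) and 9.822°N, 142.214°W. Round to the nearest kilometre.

Δλ = -142.214 − 150.813 = -293.027°; wrapped into (−180°, 180°]: 66.973°.
Δφ = 9.822 − 59.559 = -49.737°.
a = sin²(Δφ/2) + cos φ₁ · cos φ₂ · sin²(Δλ/2) = 0.328824.
c = 2·atan2(√a, √(1−a)) = 1.22138 rad → d = 6371·c ≈ 7781.40 km.

7781 km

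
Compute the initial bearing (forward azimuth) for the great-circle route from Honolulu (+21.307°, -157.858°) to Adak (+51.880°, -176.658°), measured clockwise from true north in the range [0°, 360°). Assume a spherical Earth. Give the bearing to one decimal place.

Δλ = -176.658 − -157.858 = -18.800°.
θ = atan2( sin Δλ · cos φ₂ , cos φ₁ · sin φ₂ − sin φ₁ · cos φ₂ · cos Δλ )
  = atan2(-0.19894, 0.52060) = -20.913° → normalised to [0°, 360°): 339.087°.

339.1°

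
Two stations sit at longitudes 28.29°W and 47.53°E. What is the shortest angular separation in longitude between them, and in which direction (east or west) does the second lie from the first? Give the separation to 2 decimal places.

Raw difference: 47.53 − -28.29 = 75.82°.
Normalise into (−180°, 180°]: 75.82° stays 75.82°.
Positive ⇒ the second point lies to the east; separation 75.82°.

75.82° east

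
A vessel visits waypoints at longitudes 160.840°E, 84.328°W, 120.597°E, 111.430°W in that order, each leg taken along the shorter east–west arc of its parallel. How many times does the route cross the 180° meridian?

3

Leg 1: +160.840° → -84.328°, shortest Δλ = 114.832° (east) — crosses 180°.
Leg 2: -84.328° → +120.597°, shortest Δλ = -155.075° (west) — crosses 180°.
Leg 3: +120.597° → -111.430°, shortest Δλ = 127.973° (east) — crosses 180°.
Total crossings: 3.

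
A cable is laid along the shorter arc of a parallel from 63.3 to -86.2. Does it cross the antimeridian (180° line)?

Signed shortest Δλ = ((-86.2 − 63.3 + 180) mod 360) − 180 = -149.5°.
Going west by 149.5° from +63.3° reaches -86.2° without touching 180°.

No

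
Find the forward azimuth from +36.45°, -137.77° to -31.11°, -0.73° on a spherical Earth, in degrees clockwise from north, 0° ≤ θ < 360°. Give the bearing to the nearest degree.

Δλ = -0.73 − -137.77 = 137.04°.
θ = atan2( sin Δλ · cos φ₂ , cos φ₁ · sin φ₂ − sin φ₁ · cos φ₂ · cos Δλ )
  = atan2(0.58347, -0.04335) = 94.249° → normalised to [0°, 360°): 94.249°.

94°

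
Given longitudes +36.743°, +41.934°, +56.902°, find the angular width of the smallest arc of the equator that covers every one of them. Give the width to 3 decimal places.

20.159°

Sort the longitudes: +36.743°, +41.934°, +56.902°.
Eastward gaps between consecutive values (wrapping around): 5.191°, 14.968°, 339.841°.
Largest gap = 339.841° ⇒ minimal covering band is its complement: 360° − 339.841° = 20.159°.
Band runs from +36.743° eastward to +56.902°.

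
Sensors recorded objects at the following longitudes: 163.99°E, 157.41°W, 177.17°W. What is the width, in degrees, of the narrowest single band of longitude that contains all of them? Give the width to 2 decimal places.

38.60°

Sort the longitudes: -177.17°, -157.41°, +163.99°.
Eastward gaps between consecutive values (wrapping around): 19.76°, 321.40°, 18.84°.
Largest gap = 321.40° ⇒ minimal covering band is its complement: 360° − 321.40° = 38.60°.
Band runs from +163.99° eastward to -157.41°, crossing the antimeridian.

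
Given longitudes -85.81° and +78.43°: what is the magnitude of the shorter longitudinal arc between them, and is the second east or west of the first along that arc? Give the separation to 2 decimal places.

Raw difference: 78.43 − -85.81 = 164.24°.
Normalise into (−180°, 180°]: 164.24° stays 164.24°.
Positive ⇒ the second point lies to the east; separation 164.24°.

164.24° east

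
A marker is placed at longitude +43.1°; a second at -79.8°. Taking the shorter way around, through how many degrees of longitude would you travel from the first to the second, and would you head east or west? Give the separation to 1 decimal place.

Raw difference: -79.8 − 43.1 = -122.9°.
Normalise into (−180°, 180°]: -122.9° stays -122.9°.
Negative ⇒ the second point lies to the west; separation 122.9°.

122.9° west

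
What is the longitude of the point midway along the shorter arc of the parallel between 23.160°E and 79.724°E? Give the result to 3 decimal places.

Signed shortest Δλ from +23.160° to +79.724° is +56.564°.
Midpoint longitude = +23.160° + (+56.564°)/2 = +23.160° + 28.282° = +51.442°.

51.442°E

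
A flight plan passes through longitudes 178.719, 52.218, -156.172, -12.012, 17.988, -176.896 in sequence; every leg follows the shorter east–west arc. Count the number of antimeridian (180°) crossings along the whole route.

2

Leg 1: +178.719° → +52.218°, shortest Δλ = -126.501° (west) — does not cross 180°.
Leg 2: +52.218° → -156.172°, shortest Δλ = 151.61° (east) — crosses 180°.
Leg 3: -156.172° → -12.012°, shortest Δλ = 144.16° (east) — does not cross 180°.
Leg 4: -12.012° → +17.988°, shortest Δλ = 30.0° (east) — does not cross 180°.
Leg 5: +17.988° → -176.896°, shortest Δλ = 165.116° (east) — crosses 180°.
Total crossings: 2.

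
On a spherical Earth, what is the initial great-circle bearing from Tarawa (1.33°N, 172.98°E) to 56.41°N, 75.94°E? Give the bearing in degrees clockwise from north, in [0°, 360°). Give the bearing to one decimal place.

Δλ = 75.94 − 172.98 = -97.04°.
θ = atan2( sin Δλ · cos φ₂ , cos φ₁ · sin φ₂ − sin φ₁ · cos φ₂ · cos Δλ )
  = atan2(-0.54908, 0.83437) = -33.348° → normalised to [0°, 360°): 326.652°.

326.7°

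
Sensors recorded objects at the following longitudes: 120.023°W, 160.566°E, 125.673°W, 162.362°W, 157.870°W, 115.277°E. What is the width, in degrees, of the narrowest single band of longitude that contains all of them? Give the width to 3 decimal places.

Sort the longitudes: -162.362°, -157.870°, -125.673°, -120.023°, +115.277°, +160.566°.
Eastward gaps between consecutive values (wrapping around): 4.492°, 32.197°, 5.650°, 235.300°, 45.289°, 37.072°.
Largest gap = 235.300° ⇒ minimal covering band is its complement: 360° − 235.300° = 124.700°.
Band runs from +115.277° eastward to -120.023°, crossing the antimeridian.

124.700°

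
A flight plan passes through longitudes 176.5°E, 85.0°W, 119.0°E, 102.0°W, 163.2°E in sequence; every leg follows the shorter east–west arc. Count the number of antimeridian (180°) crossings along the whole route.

4

Leg 1: +176.5° → -85.0°, shortest Δλ = 98.5° (east) — crosses 180°.
Leg 2: -85.0° → +119.0°, shortest Δλ = -156.0° (west) — crosses 180°.
Leg 3: +119.0° → -102.0°, shortest Δλ = 139.0° (east) — crosses 180°.
Leg 4: -102.0° → +163.2°, shortest Δλ = -94.8° (west) — crosses 180°.
Total crossings: 4.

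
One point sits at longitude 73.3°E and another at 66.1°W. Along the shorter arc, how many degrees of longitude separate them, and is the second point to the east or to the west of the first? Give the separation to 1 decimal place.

Raw difference: -66.1 − 73.3 = -139.4°.
Normalise into (−180°, 180°]: -139.4° stays -139.4°.
Negative ⇒ the second point lies to the west; separation 139.4°.

139.4° west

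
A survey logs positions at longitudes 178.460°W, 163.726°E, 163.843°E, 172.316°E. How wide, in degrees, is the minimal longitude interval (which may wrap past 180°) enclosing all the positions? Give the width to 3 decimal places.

17.814°

Sort the longitudes: -178.460°, +163.726°, +163.843°, +172.316°.
Eastward gaps between consecutive values (wrapping around): 342.186°, 0.117°, 8.473°, 9.224°.
Largest gap = 342.186° ⇒ minimal covering band is its complement: 360° − 342.186° = 17.814°.
Band runs from +163.726° eastward to -178.460°, crossing the antimeridian.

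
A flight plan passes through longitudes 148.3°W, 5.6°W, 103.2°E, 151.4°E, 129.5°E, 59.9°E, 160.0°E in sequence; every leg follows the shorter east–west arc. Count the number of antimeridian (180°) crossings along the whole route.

0

Leg 1: -148.3° → -5.6°, shortest Δλ = 142.7° (east) — does not cross 180°.
Leg 2: -5.6° → +103.2°, shortest Δλ = 108.8° (east) — does not cross 180°.
Leg 3: +103.2° → +151.4°, shortest Δλ = 48.2° (east) — does not cross 180°.
Leg 4: +151.4° → +129.5°, shortest Δλ = -21.9° (west) — does not cross 180°.
Leg 5: +129.5° → +59.9°, shortest Δλ = -69.6° (west) — does not cross 180°.
Leg 6: +59.9° → +160.0°, shortest Δλ = 100.1° (east) — does not cross 180°.
Total crossings: 0.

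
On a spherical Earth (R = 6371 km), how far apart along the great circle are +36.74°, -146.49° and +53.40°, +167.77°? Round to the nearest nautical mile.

Δλ = 167.77 − -146.49 = 314.26°; wrapped into (−180°, 180°]: -45.74°.
Δφ = 53.40 − 36.74 = 16.66°.
a = sin²(Δφ/2) + cos φ₁ · cos φ₂ · sin²(Δλ/2) = 0.093155.
c = 2·atan2(√a, √(1−a)) = 0.62032 rad → d = 6371·c ≈ 3952.09 km ≈ 2133.96 nmi.

2134 nmi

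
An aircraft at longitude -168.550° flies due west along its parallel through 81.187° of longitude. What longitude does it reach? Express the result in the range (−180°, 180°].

+110.263°

Start at -168.550°; shift −81.187° → -249.737°.
-249.737° lies outside (−180°, 180°]; add 360° → +110.263°.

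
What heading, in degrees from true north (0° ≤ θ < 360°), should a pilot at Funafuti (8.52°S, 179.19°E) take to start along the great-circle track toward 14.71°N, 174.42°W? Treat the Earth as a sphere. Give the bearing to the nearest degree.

15°

Δλ = -174.42 − 179.19 = -353.61°; wrapped into (−180°, 180°]: 6.39°.
θ = atan2( sin Δλ · cos φ₂ , cos φ₁ · sin φ₂ − sin φ₁ · cos φ₂ · cos Δλ )
  = atan2(0.10765, 0.39353) = 15.299° → normalised to [0°, 360°): 15.299°.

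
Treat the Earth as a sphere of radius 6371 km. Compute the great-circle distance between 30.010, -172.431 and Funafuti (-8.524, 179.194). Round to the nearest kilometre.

4377 km

Δλ = 179.194 − -172.431 = 351.625°; wrapped into (−180°, 180°]: -8.375°.
Δφ = -8.524 − 30.010 = -38.534°.
a = sin²(Δφ/2) + cos φ₁ · cos φ₂ · sin²(Δλ/2) = 0.113447.
c = 2·atan2(√a, √(1−a)) = 0.68707 rad → d = 6371·c ≈ 4377.34 km.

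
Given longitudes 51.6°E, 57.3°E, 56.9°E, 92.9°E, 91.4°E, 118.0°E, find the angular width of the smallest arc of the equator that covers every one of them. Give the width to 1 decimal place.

66.4°

Sort the longitudes: +51.6°, +56.9°, +57.3°, +91.4°, +92.9°, +118.0°.
Eastward gaps between consecutive values (wrapping around): 5.3°, 0.4°, 34.1°, 1.5°, 25.1°, 293.6°.
Largest gap = 293.6° ⇒ minimal covering band is its complement: 360° − 293.6° = 66.4°.
Band runs from +51.6° eastward to +118.0°.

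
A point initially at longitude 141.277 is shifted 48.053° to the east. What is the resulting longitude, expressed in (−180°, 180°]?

Start at +141.277°; shift +48.053° → +189.330°.
+189.330° lies outside (−180°, 180°]; subtract 360° → -170.670°.

-170.670°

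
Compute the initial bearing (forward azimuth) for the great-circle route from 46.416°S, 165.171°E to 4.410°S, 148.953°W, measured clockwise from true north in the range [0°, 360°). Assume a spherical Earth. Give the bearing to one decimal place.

Δλ = -148.953 − 165.171 = -314.124°; wrapped into (−180°, 180°]: 45.876°.
θ = atan2( sin Δλ · cos φ₂ , cos φ₁ · sin φ₂ − sin φ₁ · cos φ₂ · cos Δλ )
  = atan2(0.71571, 0.44981) = 57.852° → normalised to [0°, 360°): 57.852°.

57.9°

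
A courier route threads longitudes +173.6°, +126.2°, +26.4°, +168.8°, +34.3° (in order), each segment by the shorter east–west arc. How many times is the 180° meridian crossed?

Leg 1: +173.6° → +126.2°, shortest Δλ = -47.4° (west) — does not cross 180°.
Leg 2: +126.2° → +26.4°, shortest Δλ = -99.8° (west) — does not cross 180°.
Leg 3: +26.4° → +168.8°, shortest Δλ = 142.4° (east) — does not cross 180°.
Leg 4: +168.8° → +34.3°, shortest Δλ = -134.5° (west) — does not cross 180°.
Total crossings: 0.

0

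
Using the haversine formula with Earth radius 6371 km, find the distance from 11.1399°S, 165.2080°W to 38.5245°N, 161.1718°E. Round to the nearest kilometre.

Δλ = 161.1718 − -165.2080 = 326.3798°; wrapped into (−180°, 180°]: -33.6202°.
Δφ = 38.5245 − -11.1399 = 49.6644°.
a = sin²(Δφ/2) + cos φ₁ · cos φ₂ · sin²(Δλ/2) = 0.240568.
c = 2·atan2(√a, √(1−a)) = 1.02527 rad → d = 6371·c ≈ 6532.03 km.

6532 km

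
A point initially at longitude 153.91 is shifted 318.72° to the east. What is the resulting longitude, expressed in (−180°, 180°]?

Start at +153.91°; shift +318.72° → +472.63°.
+472.63° lies outside (−180°, 180°]; subtract 360° → +112.63°.

+112.63°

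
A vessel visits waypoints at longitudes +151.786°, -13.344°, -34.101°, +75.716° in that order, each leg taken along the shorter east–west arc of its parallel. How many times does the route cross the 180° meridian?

0

Leg 1: +151.786° → -13.344°, shortest Δλ = -165.13° (west) — does not cross 180°.
Leg 2: -13.344° → -34.101°, shortest Δλ = -20.757° (west) — does not cross 180°.
Leg 3: -34.101° → +75.716°, shortest Δλ = 109.817° (east) — does not cross 180°.
Total crossings: 0.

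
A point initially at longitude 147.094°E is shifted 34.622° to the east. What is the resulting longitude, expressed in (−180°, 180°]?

Start at +147.094°; shift +34.622° → +181.716°.
+181.716° lies outside (−180°, 180°]; subtract 360° → -178.284°.

178.284°W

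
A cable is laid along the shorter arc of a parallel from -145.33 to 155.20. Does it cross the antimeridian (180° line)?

Yes

Naïve |155.20 − -145.33| = 300.53° > 180°, so the shorter arc goes the other way round — across 180°.
Signed shortest Δλ = ((155.20 − -145.33 + 180) mod 360) − 180 = -59.47°.
Going west by 59.47° from -145.33° passes through 180° before reaching +155.20°.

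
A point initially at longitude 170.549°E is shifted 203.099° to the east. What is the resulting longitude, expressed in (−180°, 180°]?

Start at +170.549°; shift +203.099° → +373.648°.
+373.648° lies outside (−180°, 180°]; subtract 360° → +13.648°.

13.648°E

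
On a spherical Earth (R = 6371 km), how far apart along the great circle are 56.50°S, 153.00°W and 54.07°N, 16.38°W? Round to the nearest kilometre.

Δλ = -16.38 − -153.00 = 136.62°.
Δφ = 54.07 − -56.50 = 110.57°.
a = sin²(Δφ/2) + cos φ₁ · cos φ₂ · sin²(Δλ/2) = 0.955311.
c = 2·atan2(√a, √(1−a)) = 2.71559 rad → d = 6371·c ≈ 17300.99 km.

17301 km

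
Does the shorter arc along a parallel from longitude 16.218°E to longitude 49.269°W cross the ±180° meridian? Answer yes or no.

No

Signed shortest Δλ = ((-49.269 − 16.218 + 180) mod 360) − 180 = -65.487°.
Going west by 65.487° from +16.218° reaches -49.269° without touching 180°.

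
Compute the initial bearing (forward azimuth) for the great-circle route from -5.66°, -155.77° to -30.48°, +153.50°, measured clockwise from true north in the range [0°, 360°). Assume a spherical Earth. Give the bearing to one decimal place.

Δλ = 153.50 − -155.77 = 309.27°; wrapped into (−180°, 180°]: -50.73°.
θ = atan2( sin Δλ · cos φ₂ , cos φ₁ · sin φ₂ − sin φ₁ · cos φ₂ · cos Δλ )
  = atan2(-0.66719, -0.45096) = -124.056° → normalised to [0°, 360°): 235.944°.

235.9°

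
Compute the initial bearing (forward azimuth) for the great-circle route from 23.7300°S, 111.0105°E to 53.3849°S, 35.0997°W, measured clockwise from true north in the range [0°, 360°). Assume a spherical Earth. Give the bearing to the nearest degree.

200°

Δλ = -35.0997 − 111.0105 = -146.1102°.
θ = atan2( sin Δλ · cos φ₂ , cos φ₁ · sin φ₂ − sin φ₁ · cos φ₂ · cos Δλ )
  = atan2(-0.33257, -0.93404) = -160.401° → normalised to [0°, 360°): 199.599°.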